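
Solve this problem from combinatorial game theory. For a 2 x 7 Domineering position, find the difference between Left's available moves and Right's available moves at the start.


Board is 2 x 7 (rows x cols).
Left (vertical) placements: (rows-1) * cols = 1 * 7 = 7
Right (horizontal) placements: rows * (cols-1) = 2 * 6 = 12
Advantage = Left - Right = 7 - 12 = -5

-5


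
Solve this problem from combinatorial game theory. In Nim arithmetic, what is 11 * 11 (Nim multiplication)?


Nim multiplication is bilinear over XOR: (u XOR v) * w = (u*w) XOR (v*w).
So we split each operand into its bit components and XOR the pairwise Nim products.
11 = 1 + 2 + 8 (as XOR of powers of 2).
11 = 1 + 2 + 8 (as XOR of powers of 2).
Using the standard Nim-product table on single bits:
  2*2 = 3,   2*4 = 8,   2*8 = 12,
  4*4 = 6,   4*8 = 11,  8*8 = 13,
and  1*x = x (identity), k*l = l*k (commutative).
Pairwise Nim products:
  1 * 1 = 1
  1 * 2 = 2
  1 * 8 = 8
  2 * 1 = 2
  2 * 2 = 3
  2 * 8 = 12
  8 * 1 = 8
  8 * 2 = 12
  8 * 8 = 13
XOR them: 1 XOR 2 XOR 8 XOR 2 XOR 3 XOR 12 XOR 8 XOR 12 XOR 13 = 15.
Result: 11 * 11 = 15 (in Nim).

15


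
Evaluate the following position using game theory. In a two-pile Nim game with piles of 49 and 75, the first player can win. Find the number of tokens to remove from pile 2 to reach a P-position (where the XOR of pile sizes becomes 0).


Piles: 49 and 75
Current XOR: 49 XOR 75 = 122 (non-zero, so this is an N-position).
To make the XOR zero, we need to find a move that balances the piles.
For pile 2 (size 75): target = 75 XOR 122 = 49
We reduce pile 2 from 75 to 49.
Tokens removed: 75 - 49 = 26
Verification: 49 XOR 49 = 0

26


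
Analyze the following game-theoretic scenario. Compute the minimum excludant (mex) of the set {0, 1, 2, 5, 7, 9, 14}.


Set = {0, 1, 2, 5, 7, 9, 14}
0 is in the set.
1 is in the set.
2 is in the set.
3 is NOT in the set. This is the mex.
mex = 3

3


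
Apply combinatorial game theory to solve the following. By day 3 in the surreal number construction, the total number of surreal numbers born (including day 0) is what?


Day 0: {|} = 0 is born. Count = 1.
Day n: the number of surreal numbers born by day n is 2^(n+1) - 1.
By day 0: 2^1 - 1 = 1
By day 1: 2^2 - 1 = 3
By day 2: 2^3 - 1 = 7
By day 3: 2^4 - 1 = 15
By day 3: 15 surreal numbers.

15


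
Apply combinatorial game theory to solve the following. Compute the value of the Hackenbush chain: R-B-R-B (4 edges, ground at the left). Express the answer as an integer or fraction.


Edges (from ground): R-B-R-B
By Berlekamp's sign-expansion rule, a Blue-Red Hackenbush stalk has the value of the surreal number whose sign sequence is the edge sequence with B -> + and R -> -.
Sign sequence: -+-+
Trace the sign expansion in the surreal number tree, starting from 0:
Edge 1: R (sign -) -> bounds (-inf, 0), value = -1
Edge 2: B (sign +) -> bounds (-1, 0), value = -1/2
Edge 3: R (sign -) -> bounds (-1, -1/2), value = -3/4
Edge 4: B (sign +) -> bounds (-3/4, -1/2), value = -5/8
Game value = -5/8

-5/8


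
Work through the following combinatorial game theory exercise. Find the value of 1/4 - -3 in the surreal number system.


x = 1/4, y = -3
Converting to common denominator: 4
x = 1/4, y = -12/4
x - y = 1/4 - -3 = 13/4

13/4


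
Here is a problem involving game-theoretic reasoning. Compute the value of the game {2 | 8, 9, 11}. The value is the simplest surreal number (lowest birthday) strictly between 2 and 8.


Left options: {2}, max = 2
Right options: {8, 9, 11}, min = 8
All options are numbers and max(Left) < min(Right), so by the simplicity theorem the value is the simplest (earliest-born) number strictly between 2 and 8.
Integers 3 through 7 all lie strictly between 2 and 8.
Among integers, the simplest (lowest birthday = smallest |n|; 0 is born on day 0, +-n on day n) is 3.
No non-integer in the interval can be simpler: if x is a non-integer in the interval, then floor(x) or ceil(x) also lies in the interval (the interval contains an integer), and both are proper prefixes of x's sign expansion, i.e. born earlier. So the game value is 3.
Game value = 3

3


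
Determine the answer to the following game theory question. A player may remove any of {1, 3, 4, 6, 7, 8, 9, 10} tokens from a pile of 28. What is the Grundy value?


The subtraction set is S = {1, 3, 4, 6, 7, 8, 9, 10}.
G(k) = mex{ G(k - s) : s in S, s <= k }. We compute iteratively: G(0) = 0.
G(1) = mex({0}) = 1
G(2) = mex({1}) = 0
G(3) = mex({0}) = 1
G(4) = mex({0, 1}) = 2
G(5) = mex({0, 1, 2}) = 3
G(6) = mex({0, 1, 3}) = 2
G(7) = mex({0, 1, 2}) = 3
G(8) = mex({0, 1, 2, 3}) = 4
G(9) = mex({0, 1, 2, 3, 4}) = 5
G(10) = mex({0, 1, 2, 3, 5}) = 4
G(11) = mex({0, 1, 2, 3, 4}) = 5
G(12) = mex({0, 1, 2, 3, 4, 5}) = 6
G(13) = mex({1, 2, 3, 4, 5, 6}) = 0
G(14) = mex({0, 2, 3, 4, 5}) = 1
G(15) = mex({1, 2, 3, 4, 5, 6}) = 0
G(16) = mex({0, 2, 3, 4, 5, 6}) = 1
G(17) = mex({0, 1, 3, 4, 5}) = 2
G(18) = mex({0, 1, 2, 4, 5, 6}) = 3
G(19) = mex({0, 1, 3, 4, 5, 6}) = 2
G(20) = mex({0, 1, 2, 4, 5, 6}) = 3
G(21) = mex({0, 1, 2, 3, 5, 6}) = 4
G(22) = mex({0, 1, 2, 3, 4, 6}) = 5
Observe that G(13)..G(22) = 0, 1, 0, 1, 2, 3, 2, 3, 4, 5 repeats G(0)..G(9) = 0, 1, 0, 1, 2, 3, 2, 3, 4, 5.
For k >= max(S) = 10, G(k) is determined by the previous 10 values G(k-10)..G(k-1); a window of 10 consecutive values has recurred shifted by 13, so by induction G(k + 13) = G(k) for all k >= 0: the sequence is periodic from the start with period 13.
One period: G(0..12) = 0, 1, 0, 1, 2, 3, 2, 3, 4, 5, 4, 5, 6.
28 mod 13 = 2, so G(28) = G(2) = 0.

0


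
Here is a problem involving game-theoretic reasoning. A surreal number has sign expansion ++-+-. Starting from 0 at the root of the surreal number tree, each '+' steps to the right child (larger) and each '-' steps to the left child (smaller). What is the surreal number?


Sign expansion: ++-+-
Rule: track bounds (lo, hi), initially (-inf, +inf). On '+', the current value becomes lo and we move to the simplest number in (value, hi): value + 1 if hi = +inf, otherwise the midpoint (value + hi)/2. On '-', the current value becomes hi and we move to value - 1 if lo = -inf, otherwise the midpoint (lo + value)/2.
Start at 0.
Step 1: sign = +, move right. Bounds: (0, +inf). Value = 1
Step 2: sign = +, move right. Bounds: (1, +inf). Value = 2
Step 3: sign = -, move left. Bounds: (1, 2). Value = 3/2
Step 4: sign = +, move right. Bounds: (3/2, 2). Value = 7/4
Step 5: sign = -, move left. Bounds: (3/2, 7/4). Value = 13/8
The surreal number with sign expansion ++-+- is 13/8.

13/8


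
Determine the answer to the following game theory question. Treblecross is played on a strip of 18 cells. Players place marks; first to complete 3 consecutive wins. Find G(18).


Treblecross: place X on empty cells; 3-in-a-row wins.
Playing within two cells of an existing X lets the opponent win at once, so sensible play treats the cells i-2..i+2 around each X as dead. The player left with no safe cell loses, so this is a normal-play take-away game on strips of safe cells.
Placing X at cell i (0-indexed) of a strip of k safe cells leaves independent strips of sizes max(0, i-2) and max(0, k-i-3). Hence G(k) = mex{ G(max(0,i-2)) XOR G(max(0,k-i-3)) : 0 <= i < k }, with G(0) = 0.
G(1): splits (0,0):0^0=0 -> mex({0}) = 1
G(2): splits (0,0):0^0=0 -> mex({0}) = 1
G(3): splits (0,0):0^0=0 -> mex({0}) = 1
G(4): splits (0,1):0^1=1 (0,0):0^0=0 -> mex({0, 1}) = 2
G(5): splits (0,2):0^1=1 (0,1):0^1=1 (0,0):0^0=0 -> mex({0, 1}) = 2
G(6) = mex({1}) = 0
G(7) = mex({0, 1, 2}) = 3
G(8) = mex({0, 1, 2}) = 3
G(9) = mex({0, 2}) = 1
G(10) = mex({0, 2, 3}) = 1
G(11) = mex({0, 3}) = 1
G(12) = mex({1, 3}) = 0
G(13) = mex({0, 1, 2, 3}) = 4
G(14) = mex({0, 1, 2}) = 3
G(15) = mex({0, 1, 2}) = 3
G(16) = mex({0, 1, 2, 4}) = 3
G(17) = mex({0, 1, 3, 4}) = 2
G(18) = mex({0, 1, 3, 4}) = 2
Therefore G(18) = 2.

2


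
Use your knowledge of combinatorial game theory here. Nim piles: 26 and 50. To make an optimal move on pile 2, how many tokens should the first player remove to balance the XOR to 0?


Piles: 26 and 50
Current XOR: 26 XOR 50 = 40 (non-zero, so this is an N-position).
To make the XOR zero, we need to find a move that balances the piles.
For pile 2 (size 50): target = 50 XOR 40 = 26
We reduce pile 2 from 50 to 26.
Tokens removed: 50 - 26 = 24
Verification: 26 XOR 26 = 0

24


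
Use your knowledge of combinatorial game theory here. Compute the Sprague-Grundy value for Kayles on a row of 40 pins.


Kayles: a move removes 1 or 2 adjacent pins from a contiguous row.
Removing pins from a row of k leaves two independent rows (a, b) with a + b = k - 1 (one pin) or a + b = k - 2 (two pins); an end removal gives a = 0.
By Sprague-Grundy, G(k) = mex{ G(a) XOR G(b) } over all these splits. G(0) = 0.
G(1): splits (0,0):0^0=0 -> mex({0}) = 1
G(2): splits (0,1):0^1=1 (0,0):0^0=0 -> mex({0, 1}) = 2
G(3): splits (0,2):0^2=2 (1,1):1^1=0 (0,1):0^1=1 -> mex({0, 1, 2}) = 3
G(4): splits (0,3):0^3=3 (1,2):1^2=3 (0,2):0^2=2 (1,1):1^1=0 -> mex({0, 2, 3}) = 1
G(5): splits (0,4):0^1=1 (1,3):1^3=2 (2,2):2^2=0 (0,3):0^3=3 (1,2):1^2=3 -> mex({0, 1, 2, 3}) = 4
G(6) = mex({0, 1, 2, 4}) = 3
G(7) = mex({0, 1, 3, 4, 5}) = 2
G(8) = mex({0, 2, 3, 5, 6}) = 1
G(9) = mex({0, 1, 2, 3, 6, 7}) = 4
G(10) = mex({0, 1, 3, 4, 5, 7}) = 2
G(11) = mex({0, 1, 2, 3, 4, 5}) = 6
G(12) = mex({0, 1, 2, 3, 5, 6, 7}) = 4
G(13) = mex({0, 2, 3, 4, 6, 7}) = 1
G(14) = mex({0, 1, 4, 5, 6, 7}) = 2
G(15) = mex({0, 1, 2, 3, 4, 5, 6}) = 7
G(16) = mex({0, 2, 3, 5, 6, 7}) = 1
G(17) = mex({0, 1, 2, 3, 5, 6, 7}) = 4
G(18) = mex({0, 1, 2, 4, 5, 6}) = 3
G(19) = mex({0, 1, 3, 4, 5, 7}) = 2
G(20) = mex({0, 2, 3, 4, 5, 6, 7}) = 1
G(21) = mex({0, 1, 2, 3, 5, 6, 7}) = 4
G(22) = mex({0, 1, 2, 3, 4, 5, 7}) = 6
G(23) = mex({0, 1, 2, 3, 4, 5, 6}) = 7
G(24) = mex({0, 1, 2, 3, 5, 6, 7}) = 4
G(25) = mex({0, 2, 3, 4, 6, 7}) = 1
G(26) = mex({0, 1, 3, 4, 5, 6, 7}) = 2
G(27) = mex({0, 1, 2, 3, 4, 5, 6, 7}) = 8
G(28) = mex({0, 1, 2, 3, 4, 6, 7, 8}) = 5
G(29) = mex({0, 1, 2, 3, 5, 6, 7, 8, 9}) = 4
G(30) = mex({0, 1, 2, 3, 4, 5, 6, 9, 10}) = 7
G(31) = mex({0, 1, 3, 4, 5, 7, 10, 11}) = 2
G(32) = mex({0, 2, 3, 4, 5, 6, 7, 9, 11}) = 1
G(33) = mex({0, 1, 2, 3, 4, 5, 6, 7, 9, 12}) = 8
G(34) = mex({0, 1, 2, 3, 4, 5, 7, 8, 11, 12}) = 6
G(35) = mex({0, 1, 2, 3, 4, 5, 6, 8, 9, 10, 11}) = 7
G(36) = mex({0, 1, 2, 3, 5, 6, 7, 9, 10}) = 4
G(37) = mex({0, 2, 3, 4, 6, 7, 9, 10, 11, 12}) = 1
G(38) = mex({0, 1, 3, 4, 5, 6, 7, 9, 10, 11, 12}) = 2
G(39) = mex({0, 1, 2, 4, 5, 6, 7, 9, 10, 12, 14}) = 3
G(40) = mex({0, 2, 3, 4, 6, 7, 11, 12, 14}) = 1
Therefore G(40) = 1.

1


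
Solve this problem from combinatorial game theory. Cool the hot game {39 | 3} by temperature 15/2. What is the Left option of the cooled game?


Original game: {39 | 3} (a switch {a | b} with a > b).
Cooling by t (for t below the temperature (a - b)/2 = 18) taxes each move by t: {a | b} cooled by t is {a - t | b + t}.
Cooling amount: t = 15/2
Cooled Left option: 39 - 15/2 = 63/2
Cooled Right option: 3 + 15/2 = 21/2
Cooled game: {63/2 | 21/2}
Left option = 63/2

63/2


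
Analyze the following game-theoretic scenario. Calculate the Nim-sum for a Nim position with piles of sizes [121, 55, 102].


We need the XOR (exclusive or) of all pile sizes.
After XOR-ing pile 1 (size 121): 0 XOR 121 = 121
After XOR-ing pile 2 (size 55): 121 XOR 55 = 78
After XOR-ing pile 3 (size 102): 78 XOR 102 = 40
The Nim-value of this position is 40.

40


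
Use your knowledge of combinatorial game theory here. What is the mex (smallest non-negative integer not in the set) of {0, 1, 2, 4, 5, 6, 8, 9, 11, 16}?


Set = {0, 1, 2, 4, 5, 6, 8, 9, 11, 16}
0 is in the set.
1 is in the set.
2 is in the set.
3 is NOT in the set. This is the mex.
mex = 3

3


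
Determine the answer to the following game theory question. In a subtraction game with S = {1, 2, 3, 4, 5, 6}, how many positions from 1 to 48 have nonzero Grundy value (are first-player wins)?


Subtraction set S = {1, 2, 3, 4, 5, 6}, so G(n) = n mod 7.
G(n) = 0 when n is a multiple of 7.
Multiples of 7 in [1, 48]: 6
N-positions (nonzero Grundy) = 48 - 6 = 42

42


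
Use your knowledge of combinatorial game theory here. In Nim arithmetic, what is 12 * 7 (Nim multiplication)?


Nim multiplication is bilinear over XOR: (u XOR v) * w = (u*w) XOR (v*w).
So we split each operand into its bit components and XOR the pairwise Nim products.
12 = 4 + 8 (as XOR of powers of 2).
7 = 1 + 2 + 4 (as XOR of powers of 2).
Using the standard Nim-product table on single bits:
  2*2 = 3,   2*4 = 8,   2*8 = 12,
  4*4 = 6,   4*8 = 11,  8*8 = 13,
and  1*x = x (identity), k*l = l*k (commutative).
Pairwise Nim products:
  4 * 1 = 4
  4 * 2 = 8
  4 * 4 = 6
  8 * 1 = 8
  8 * 2 = 12
  8 * 4 = 11
XOR them: 4 XOR 8 XOR 6 XOR 8 XOR 12 XOR 11 = 5.
Result: 12 * 7 = 5 (in Nim).

5


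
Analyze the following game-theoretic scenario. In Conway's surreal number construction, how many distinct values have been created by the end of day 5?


Day 0: {|} = 0 is born. Count = 1.
Day n: the number of surreal numbers born by day n is 2^(n+1) - 1.
By day 0: 2^1 - 1 = 1
By day 1: 2^2 - 1 = 3
By day 2: 2^3 - 1 = 7
By day 3: 2^4 - 1 = 15
By day 4: 2^5 - 1 = 31
By day 5: 2^6 - 1 = 63
By day 5: 63 surreal numbers.

63


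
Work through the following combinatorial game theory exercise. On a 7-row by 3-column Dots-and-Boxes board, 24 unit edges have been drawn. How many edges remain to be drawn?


Grid: 7 x 3 boxes, i.e. 8 rows and 4 columns of dots.
Horizontal edges: (rows + 1) * cols = 8 * 3 = 24
Vertical edges: rows * (cols + 1) = 7 * 4 = 28
Total edges: 24 + 28 = 52
Edges drawn: 24
Remaining: 52 - 24 = 28

28


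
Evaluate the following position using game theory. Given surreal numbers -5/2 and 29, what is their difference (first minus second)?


x = -5/2, y = 29
Converting to common denominator: 2
x = -5/2, y = 58/2
x - y = -5/2 - 29 = -63/2

-63/2


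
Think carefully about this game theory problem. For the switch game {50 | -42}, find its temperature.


The game is {50 | -42}, a switch {a | b} with numbers a > b.
Cooling {a | b} by t gives {a - t | b + t}, which stops being hot when a - t = b + t, i.e. at t = (a - b)/2. So the temperature of a switch is (a - b)/2.
Temperature = (Left option - Right option) / 2
= (50 - (-42)) / 2
= 92 / 2
= 46

46


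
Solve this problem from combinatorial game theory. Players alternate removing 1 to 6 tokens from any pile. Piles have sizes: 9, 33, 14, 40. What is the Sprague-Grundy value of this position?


Subtraction set: {1, 2, 3, 4, 5, 6}
For this subtraction set, G(n) = n mod 7 (period = max + 1 = 7).
Pile 1 (size 9): G(9) = 9 mod 7 = 2
Pile 2 (size 33): G(33) = 33 mod 7 = 5
Pile 3 (size 14): G(14) = 14 mod 7 = 0
Pile 4 (size 40): G(40) = 40 mod 7 = 5
Total Grundy value = XOR of all: 2 XOR 5 XOR 0 XOR 5 = 2

2


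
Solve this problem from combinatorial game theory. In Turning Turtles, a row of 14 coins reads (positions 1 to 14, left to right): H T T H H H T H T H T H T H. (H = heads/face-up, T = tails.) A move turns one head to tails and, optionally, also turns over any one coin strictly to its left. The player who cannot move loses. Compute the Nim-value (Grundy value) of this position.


Coins: H T T H H H T H T H T H T H
Key fact: a single head at position k behaves exactly like a Nim heap of size k (turning it to T and optionally flipping a coin at j < k corresponds to moving the heap from k to j, or to 0), and heads combine as a disjunctive sum (two heads at the same place would cancel, matching j XOR j = 0). So the Nim-value is the XOR of the 1-indexed positions of the heads.
Face-up positions (1-indexed): [1, 4, 5, 6, 8, 10, 12, 14]
XOR 0 with 1: 0 XOR 1 = 1
XOR 1 with 4: 1 XOR 4 = 5
XOR 5 with 5: 5 XOR 5 = 0
XOR 0 with 6: 0 XOR 6 = 6
XOR 6 with 8: 6 XOR 8 = 14
XOR 14 with 10: 14 XOR 10 = 4
XOR 4 with 12: 4 XOR 12 = 8
XOR 8 with 14: 8 XOR 14 = 6
Nim-value = 6

6


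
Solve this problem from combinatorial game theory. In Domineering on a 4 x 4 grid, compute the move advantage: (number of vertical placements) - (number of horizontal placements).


Board is 4 x 4 (rows x cols).
Left (vertical) placements: (rows-1) * cols = 3 * 4 = 12
Right (horizontal) placements: rows * (cols-1) = 4 * 3 = 12
Advantage = Left - Right = 12 - 12 = 0

0


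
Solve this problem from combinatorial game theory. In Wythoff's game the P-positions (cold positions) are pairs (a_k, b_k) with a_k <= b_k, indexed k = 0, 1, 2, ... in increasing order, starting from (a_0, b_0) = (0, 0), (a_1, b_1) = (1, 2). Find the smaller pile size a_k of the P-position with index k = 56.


By Wythoff's theorem, a_k = floor(k * phi) and b_k = floor(k * phi^2) = a_k + k, where phi = (1 + sqrt(5))/2 is the golden ratio.
phi = (1 + sqrt(5))/2 = 1.618034
k = 56
k * phi = 56 * 1.618034 = 90.609903
a_56 = floor(k * phi) = 90

90


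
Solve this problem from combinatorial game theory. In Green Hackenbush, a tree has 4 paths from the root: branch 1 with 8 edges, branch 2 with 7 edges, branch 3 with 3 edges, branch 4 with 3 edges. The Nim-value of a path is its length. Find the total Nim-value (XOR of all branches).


The tree has 4 branches from the ground vertex.
In Green Hackenbush, the Nim-value of a simple path of length k is k.
Branch 1: length 8, Nim-value = 8
Branch 2: length 7, Nim-value = 7
Branch 3: length 3, Nim-value = 3
Branch 4: length 3, Nim-value = 3
Total Nim-value = XOR of all branch values:
0 XOR 8 = 8
8 XOR 7 = 15
15 XOR 3 = 12
12 XOR 3 = 15
Nim-value of the tree = 15

15


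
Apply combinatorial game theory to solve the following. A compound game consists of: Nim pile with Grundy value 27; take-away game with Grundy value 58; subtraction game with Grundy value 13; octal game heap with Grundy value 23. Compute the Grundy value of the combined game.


By the Sprague-Grundy theorem, the Grundy value of a sum of games is the XOR of individual Grundy values.
Nim pile: Grundy value = 27. Running XOR: 0 XOR 27 = 27
take-away game: Grundy value = 58. Running XOR: 27 XOR 58 = 33
subtraction game: Grundy value = 13. Running XOR: 33 XOR 13 = 44
octal game heap: Grundy value = 23. Running XOR: 44 XOR 23 = 59
The combined Grundy value is 59.

59


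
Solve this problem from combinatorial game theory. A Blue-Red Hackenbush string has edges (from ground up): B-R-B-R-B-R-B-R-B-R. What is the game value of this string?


Edges (from ground): B-R-B-R-B-R-B-R-B-R
By Berlekamp's sign-expansion rule, a Blue-Red Hackenbush stalk has the value of the surreal number whose sign sequence is the edge sequence with B -> + and R -> -.
Sign sequence: +-+-+-+-+-
Trace the sign expansion in the surreal number tree, starting from 0:
Edge 1: B (sign +) -> bounds (0, +inf), value = 1
Edge 2: R (sign -) -> bounds (0, 1), value = 1/2
Edge 3: B (sign +) -> bounds (1/2, 1), value = 3/4
Edge 4: R (sign -) -> bounds (1/2, 3/4), value = 5/8
Edge 5: B (sign +) -> bounds (5/8, 3/4), value = 11/16
Edge 6: R (sign -) -> bounds (5/8, 11/16), value = 21/32
Edge 7: B (sign +) -> bounds (21/32, 11/16), value = 43/64
Edge 8: R (sign -) -> bounds (21/32, 43/64), value = 85/128
Edge 9: B (sign +) -> bounds (85/128, 43/64), value = 171/256
Edge 10: R (sign -) -> bounds (85/128, 171/256), value = 341/512
Game value = 341/512

341/512


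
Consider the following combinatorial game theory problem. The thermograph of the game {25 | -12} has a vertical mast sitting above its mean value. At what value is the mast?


Game = {25 | -12}, a switch {a | b} with numbers a > b.
Its thermograph has left wall a - t and right wall b + t, which meet at t = (a - b)/2, where both equal (a + b)/2. So the mast (mean value) is at (a + b)/2.
Mean = (25 + (-12))/2 = 13/2 = 13/2

13/2


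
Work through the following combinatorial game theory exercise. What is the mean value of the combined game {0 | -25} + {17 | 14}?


G1 = {0 | -25}, G2 = {17 | 14}
Each is a switch {a | b} with numbers a > b; its mean value is (a + b)/2, and mean value is additive over game sums: m(G1 + G2) = m(G1) + m(G2).
Mean of G1 = (0 + (-25))/2 = -25/2 = -25/2
Mean of G2 = (17 + (14))/2 = 31/2 = 31/2
Mean of G1 + G2 = -25/2 + 31/2 = 3

3


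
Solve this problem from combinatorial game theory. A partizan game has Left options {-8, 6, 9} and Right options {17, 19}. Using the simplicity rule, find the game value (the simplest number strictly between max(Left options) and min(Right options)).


Left options: {-8, 6, 9}, max = 9
Right options: {17, 19}, min = 17
All options are numbers and max(Left) < min(Right), so by the simplicity theorem the value is the simplest (earliest-born) number strictly between 9 and 17.
Integers 10 through 16 all lie strictly between 9 and 17.
Among integers, the simplest (lowest birthday = smallest |n|; 0 is born on day 0, +-n on day n) is 10.
No non-integer in the interval can be simpler: if x is a non-integer in the interval, then floor(x) or ceil(x) also lies in the interval (the interval contains an integer), and both are proper prefixes of x's sign expansion, i.e. born earlier. So the game value is 10.
Game value = 10

10


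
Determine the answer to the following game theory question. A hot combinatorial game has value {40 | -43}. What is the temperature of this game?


The game is {40 | -43}, a switch {a | b} with numbers a > b.
Cooling {a | b} by t gives {a - t | b + t}, which stops being hot when a - t = b + t, i.e. at t = (a - b)/2. So the temperature of a switch is (a - b)/2.
Temperature = (Left option - Right option) / 2
= (40 - (-43)) / 2
= 83 / 2
= 83/2

83/2


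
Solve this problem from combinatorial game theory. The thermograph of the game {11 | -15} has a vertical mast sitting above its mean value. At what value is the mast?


Game = {11 | -15}, a switch {a | b} with numbers a > b.
Its thermograph has left wall a - t and right wall b + t, which meet at t = (a - b)/2, where both equal (a + b)/2. So the mast (mean value) is at (a + b)/2.
Mean = (11 + (-15))/2 = -4/2 = -2

-2


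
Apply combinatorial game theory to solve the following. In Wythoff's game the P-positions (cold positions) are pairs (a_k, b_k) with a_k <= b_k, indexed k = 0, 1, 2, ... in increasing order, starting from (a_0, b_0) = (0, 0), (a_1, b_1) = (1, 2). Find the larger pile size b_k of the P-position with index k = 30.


By Wythoff's theorem, a_k = floor(k * phi) and b_k = floor(k * phi^2) = a_k + k, where phi = (1 + sqrt(5))/2 is the golden ratio.
phi = (1 + sqrt(5))/2 = 1.618034
phi^2 = phi + 1 = 2.618034
k = 30
k * phi^2 = 30 * 2.618034 = 78.541020
b_30 = floor(k * phi^2) = 78 (check: a_30 + k = 48 + 30 = 78)

78


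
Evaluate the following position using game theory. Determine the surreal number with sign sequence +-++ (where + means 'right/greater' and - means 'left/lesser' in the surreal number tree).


Sign expansion: +-++
Rule: track bounds (lo, hi), initially (-inf, +inf). On '+', the current value becomes lo and we move to the simplest number in (value, hi): value + 1 if hi = +inf, otherwise the midpoint (value + hi)/2. On '-', the current value becomes hi and we move to value - 1 if lo = -inf, otherwise the midpoint (lo + value)/2.
Start at 0.
Step 1: sign = +, move right. Bounds: (0, +inf). Value = 1
Step 2: sign = -, move left. Bounds: (0, 1). Value = 1/2
Step 3: sign = +, move right. Bounds: (1/2, 1). Value = 3/4
Step 4: sign = +, move right. Bounds: (3/4, 1). Value = 7/8
The surreal number with sign expansion +-++ is 7/8.

7/8


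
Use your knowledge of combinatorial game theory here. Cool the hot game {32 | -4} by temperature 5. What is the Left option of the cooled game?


Original game: {32 | -4} (a switch {a | b} with a > b).
Cooling by t (for t below the temperature (a - b)/2 = 18) taxes each move by t: {a | b} cooled by t is {a - t | b + t}.
Cooling amount: t = 5
Cooled Left option: 32 - 5 = 27
Cooled Right option: -4 + 5 = 1
Cooled game: {27 | 1}
Left option = 27

27


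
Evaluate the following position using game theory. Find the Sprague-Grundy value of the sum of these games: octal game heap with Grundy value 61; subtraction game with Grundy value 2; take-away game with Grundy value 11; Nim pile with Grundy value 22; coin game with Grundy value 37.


By the Sprague-Grundy theorem, the Grundy value of a sum of games is the XOR of individual Grundy values.
octal game heap: Grundy value = 61. Running XOR: 0 XOR 61 = 61
subtraction game: Grundy value = 2. Running XOR: 61 XOR 2 = 63
take-away game: Grundy value = 11. Running XOR: 63 XOR 11 = 52
Nim pile: Grundy value = 22. Running XOR: 52 XOR 22 = 34
coin game: Grundy value = 37. Running XOR: 34 XOR 37 = 7
The combined Grundy value is 7.

7


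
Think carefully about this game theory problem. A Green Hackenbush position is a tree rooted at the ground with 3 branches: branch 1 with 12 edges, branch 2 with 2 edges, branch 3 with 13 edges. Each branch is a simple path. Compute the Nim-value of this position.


The tree has 3 branches from the ground vertex.
In Green Hackenbush, the Nim-value of a simple path of length k is k.
Branch 1: length 12, Nim-value = 12
Branch 2: length 2, Nim-value = 2
Branch 3: length 13, Nim-value = 13
Total Nim-value = XOR of all branch values:
0 XOR 12 = 12
12 XOR 2 = 14
14 XOR 13 = 3
Nim-value of the tree = 3

3


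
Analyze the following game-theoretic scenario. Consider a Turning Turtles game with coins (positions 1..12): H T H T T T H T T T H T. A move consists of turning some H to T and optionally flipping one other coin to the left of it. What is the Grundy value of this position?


Coins: H T H T T T H T T T H T
Key fact: a single head at position k behaves exactly like a Nim heap of size k (turning it to T and optionally flipping a coin at j < k corresponds to moving the heap from k to j, or to 0), and heads combine as a disjunctive sum (two heads at the same place would cancel, matching j XOR j = 0). So the Nim-value is the XOR of the 1-indexed positions of the heads.
Face-up positions (1-indexed): [1, 3, 7, 11]
XOR 0 with 1: 0 XOR 1 = 1
XOR 1 with 3: 1 XOR 3 = 2
XOR 2 with 7: 2 XOR 7 = 5
XOR 5 with 11: 5 XOR 11 = 14
Nim-value = 14

14


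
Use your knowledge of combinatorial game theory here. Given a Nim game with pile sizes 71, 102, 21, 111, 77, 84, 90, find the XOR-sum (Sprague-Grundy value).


We need the XOR (exclusive or) of all pile sizes.
After XOR-ing pile 1 (size 71): 0 XOR 71 = 71
After XOR-ing pile 2 (size 102): 71 XOR 102 = 33
After XOR-ing pile 3 (size 21): 33 XOR 21 = 52
After XOR-ing pile 4 (size 111): 52 XOR 111 = 91
After XOR-ing pile 5 (size 77): 91 XOR 77 = 22
After XOR-ing pile 6 (size 84): 22 XOR 84 = 66
After XOR-ing pile 7 (size 90): 66 XOR 90 = 24
The Nim-value of this position is 24.

24


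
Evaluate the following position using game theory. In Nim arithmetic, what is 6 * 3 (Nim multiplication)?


Nim multiplication is bilinear over XOR: (u XOR v) * w = (u*w) XOR (v*w).
So we split each operand into its bit components and XOR the pairwise Nim products.
6 = 2 + 4 (as XOR of powers of 2).
3 = 1 + 2 (as XOR of powers of 2).
Using the standard Nim-product table on single bits:
  2*2 = 3,   2*4 = 8,   2*8 = 12,
  4*4 = 6,   4*8 = 11,  8*8 = 13,
and  1*x = x (identity), k*l = l*k (commutative).
Pairwise Nim products:
  2 * 1 = 2
  2 * 2 = 3
  4 * 1 = 4
  4 * 2 = 8
XOR them: 2 XOR 3 XOR 4 XOR 8 = 13.
Result: 6 * 3 = 13 (in Nim).

13


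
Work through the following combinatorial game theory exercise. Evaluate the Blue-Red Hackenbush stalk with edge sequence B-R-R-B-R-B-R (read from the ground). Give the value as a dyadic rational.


Edges (from ground): B-R-R-B-R-B-R
By Berlekamp's sign-expansion rule, a Blue-Red Hackenbush stalk has the value of the surreal number whose sign sequence is the edge sequence with B -> + and R -> -.
Sign sequence: +--+-+-
Trace the sign expansion in the surreal number tree, starting from 0:
Edge 1: B (sign +) -> bounds (0, +inf), value = 1
Edge 2: R (sign -) -> bounds (0, 1), value = 1/2
Edge 3: R (sign -) -> bounds (0, 1/2), value = 1/4
Edge 4: B (sign +) -> bounds (1/4, 1/2), value = 3/8
Edge 5: R (sign -) -> bounds (1/4, 3/8), value = 5/16
Edge 6: B (sign +) -> bounds (5/16, 3/8), value = 11/32
Edge 7: R (sign -) -> bounds (5/16, 11/32), value = 21/64
Game value = 21/64

21/64


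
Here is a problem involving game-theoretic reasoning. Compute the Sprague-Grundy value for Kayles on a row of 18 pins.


Kayles: a move removes 1 or 2 adjacent pins from a contiguous row.
Removing pins from a row of k leaves two independent rows (a, b) with a + b = k - 1 (one pin) or a + b = k - 2 (two pins); an end removal gives a = 0.
By Sprague-Grundy, G(k) = mex{ G(a) XOR G(b) } over all these splits. G(0) = 0.
G(1): splits (0,0):0^0=0 -> mex({0}) = 1
G(2): splits (0,1):0^1=1 (0,0):0^0=0 -> mex({0, 1}) = 2
G(3): splits (0,2):0^2=2 (1,1):1^1=0 (0,1):0^1=1 -> mex({0, 1, 2}) = 3
G(4): splits (0,3):0^3=3 (1,2):1^2=3 (0,2):0^2=2 (1,1):1^1=0 -> mex({0, 2, 3}) = 1
G(5): splits (0,4):0^1=1 (1,3):1^3=2 (2,2):2^2=0 (0,3):0^3=3 (1,2):1^2=3 -> mex({0, 1, 2, 3}) = 4
G(6) = mex({0, 1, 2, 4}) = 3
G(7) = mex({0, 1, 3, 4, 5}) = 2
G(8) = mex({0, 2, 3, 5, 6}) = 1
G(9) = mex({0, 1, 2, 3, 6, 7}) = 4
G(10) = mex({0, 1, 3, 4, 5, 7}) = 2
G(11) = mex({0, 1, 2, 3, 4, 5}) = 6
G(12) = mex({0, 1, 2, 3, 5, 6, 7}) = 4
G(13) = mex({0, 2, 3, 4, 6, 7}) = 1
G(14) = mex({0, 1, 4, 5, 6, 7}) = 2
G(15) = mex({0, 1, 2, 3, 4, 5, 6}) = 7
G(16) = mex({0, 2, 3, 5, 6, 7}) = 1
G(17) = mex({0, 1, 2, 3, 5, 6, 7}) = 4
G(18) = mex({0, 1, 2, 4, 5, 6}) = 3
Therefore G(18) = 3.

3


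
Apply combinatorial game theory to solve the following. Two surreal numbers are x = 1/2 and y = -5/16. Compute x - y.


x = 1/2, y = -5/16
Converting to common denominator: 16
x = 8/16, y = -5/16
x - y = 1/2 - -5/16 = 13/16

13/16


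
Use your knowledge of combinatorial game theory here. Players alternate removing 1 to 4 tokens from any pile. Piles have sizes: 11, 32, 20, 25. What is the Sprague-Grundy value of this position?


Subtraction set: {1, 2, 3, 4}
For this subtraction set, G(n) = n mod 5 (period = max + 1 = 5).
Pile 1 (size 11): G(11) = 11 mod 5 = 1
Pile 2 (size 32): G(32) = 32 mod 5 = 2
Pile 3 (size 20): G(20) = 20 mod 5 = 0
Pile 4 (size 25): G(25) = 25 mod 5 = 0
Total Grundy value = XOR of all: 1 XOR 2 XOR 0 XOR 0 = 3

3


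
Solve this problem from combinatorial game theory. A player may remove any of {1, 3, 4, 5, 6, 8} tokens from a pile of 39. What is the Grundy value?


The subtraction set is S = {1, 3, 4, 5, 6, 8}.
G(k) = mex{ G(k - s) : s in S, s <= k }. We compute iteratively: G(0) = 0.
G(1) = mex({0}) = 1
G(2) = mex({1}) = 0
G(3) = mex({0}) = 1
G(4) = mex({0, 1}) = 2
G(5) = mex({0, 1, 2}) = 3
G(6) = mex({0, 1, 3}) = 2
G(7) = mex({0, 1, 2}) = 3
G(8) = mex({0, 1, 2, 3}) = 4
G(9) = mex({1, 2, 3, 4}) = 0
G(10) = mex({0, 2, 3}) = 1
G(11) = mex({1, 2, 3, 4}) = 0
G(12) = mex({0, 2, 3, 4}) = 1
G(13) = mex({0, 1, 3, 4}) = 2
G(14) = mex({0, 1, 2, 4}) = 3
G(15) = mex({0, 1, 3}) = 2
G(16) = mex({0, 1, 2, 4}) = 3
Observe that G(9)..G(16) = 0, 1, 0, 1, 2, 3, 2, 3 repeats G(0)..G(7) = 0, 1, 0, 1, 2, 3, 2, 3.
For k >= max(S) = 8, G(k) is determined by the previous 8 values G(k-8)..G(k-1); a window of 8 consecutive values has recurred shifted by 9, so by induction G(k + 9) = G(k) for all k >= 0: the sequence is periodic from the start with period 9.
One period: G(0..8) = 0, 1, 0, 1, 2, 3, 2, 3, 4.
39 mod 9 = 3, so G(39) = G(3) = 1.

1


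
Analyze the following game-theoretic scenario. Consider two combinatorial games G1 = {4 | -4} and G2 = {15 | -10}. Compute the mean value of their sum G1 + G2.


G1 = {4 | -4}, G2 = {15 | -10}
Each is a switch {a | b} with numbers a > b; its mean value is (a + b)/2, and mean value is additive over game sums: m(G1 + G2) = m(G1) + m(G2).
Mean of G1 = (4 + (-4))/2 = 0/2 = 0
Mean of G2 = (15 + (-10))/2 = 5/2 = 5/2
Mean of G1 + G2 = 0 + 5/2 = 5/2

5/2


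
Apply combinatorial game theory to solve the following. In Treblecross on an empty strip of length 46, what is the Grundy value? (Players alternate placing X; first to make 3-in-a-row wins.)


Treblecross: place X on empty cells; 3-in-a-row wins.
Playing within two cells of an existing X lets the opponent win at once, so sensible play treats the cells i-2..i+2 around each X as dead. The player left with no safe cell loses, so this is a normal-play take-away game on strips of safe cells.
Placing X at cell i (0-indexed) of a strip of k safe cells leaves independent strips of sizes max(0, i-2) and max(0, k-i-3). Hence G(k) = mex{ G(max(0,i-2)) XOR G(max(0,k-i-3)) : 0 <= i < k }, with G(0) = 0.
G(1): splits (0,0):0^0=0 -> mex({0}) = 1
G(2): splits (0,0):0^0=0 -> mex({0}) = 1
G(3): splits (0,0):0^0=0 -> mex({0}) = 1
G(4): splits (0,1):0^1=1 (0,0):0^0=0 -> mex({0, 1}) = 2
G(5): splits (0,2):0^1=1 (0,1):0^1=1 (0,0):0^0=0 -> mex({0, 1}) = 2
G(6) = mex({1}) = 0
G(7) = mex({0, 1, 2}) = 3
G(8) = mex({0, 1, 2}) = 3
G(9) = mex({0, 2}) = 1
G(10) = mex({0, 2, 3}) = 1
G(11) = mex({0, 3}) = 1
G(12) = mex({1, 3}) = 0
G(13) = mex({0, 1, 2, 3}) = 4
G(14) = mex({0, 1, 2}) = 3
G(15) = mex({0, 1, 2}) = 3
G(16) = mex({0, 1, 2, 4}) = 3
G(17) = mex({0, 1, 3, 4}) = 2
G(18) = mex({0, 1, 3, 4}) = 2
G(19) = mex({0, 1, 3, 5}) = 2
G(20) = mex({0, 1, 2, 3, 5}) = 4
G(21) = mex({0, 1, 2, 3, 5}) = 4
G(22) = mex({1, 2, 6}) = 0
G(23) = mex({0, 1, 2, 3, 4, 6}) = 5
G(24) = mex({0, 1, 2, 3, 4}) = 5
G(25) = mex({0, 1, 3, 4, 7}) = 2
G(26) = mex({0, 1, 3, 4, 5, 7}) = 2
G(27) = mex({0, 1, 3, 5}) = 2
G(28) = mex({0, 1, 2, 5}) = 3
G(29) = mex({0, 1, 2, 4, 5, 6}) = 3
G(30) = mex({1, 2, 4, 6}) = 0
G(31) = mex({0, 1, 2, 3, 4, 6}) = 5
G(32) = mex({1, 2, 3, 4, 7}) = 0
G(33) = mex({0, 3, 7}) = 1
G(34) = mex({0, 2, 3, 5, 7}) = 1
G(35) = mex({0, 2, 3, 5, 6}) = 1
G(36) = mex({0, 1, 2, 5, 6}) = 3
G(37) = mex({0, 1, 2, 4, 5, 6}) = 3
G(38) = mex({0, 1, 2, 4}) = 3
G(39) = mex({0, 1, 2, 3, 4, 7}) = 5
G(40) = mex({0, 1, 2, 3, 4, 5, 7}) = 6
G(41) = mex({0, 1, 2, 3, 5, 7}) = 4
G(42) = mex({0, 1, 2, 3, 5, 6, 7}) = 4
G(43) = mex({0, 2, 3, 5, 6}) = 1
G(44) = mex({1, 2, 3, 4, 5, 6}) = 0
G(45) = mex({0, 1, 2, 3, 4, 6, 7}) = 5
G(46) = mex({0, 1, 2, 3, 4, 7}) = 5
Therefore G(46) = 5.

5


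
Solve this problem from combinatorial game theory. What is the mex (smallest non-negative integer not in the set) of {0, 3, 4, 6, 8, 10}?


Set = {0, 3, 4, 6, 8, 10}
0 is in the set.
1 is NOT in the set. This is the mex.
mex = 1

1


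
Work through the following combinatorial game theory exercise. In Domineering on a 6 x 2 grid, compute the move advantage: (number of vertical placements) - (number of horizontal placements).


Board is 6 x 2 (rows x cols).
Left (vertical) placements: (rows-1) * cols = 5 * 2 = 10
Right (horizontal) placements: rows * (cols-1) = 6 * 1 = 6
Advantage = Left - Right = 10 - 6 = 4

4


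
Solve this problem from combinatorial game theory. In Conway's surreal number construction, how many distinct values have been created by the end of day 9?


Day 0: {|} = 0 is born. Count = 1.
Day n: the number of surreal numbers born by day n is 2^(n+1) - 1.
By day 0: 2^1 - 1 = 1
By day 1: 2^2 - 1 = 3
By day 2: 2^3 - 1 = 7
By day 3: 2^4 - 1 = 15
By day 4: 2^5 - 1 = 31
By day 5: 2^6 - 1 = 63
By day 6: 2^7 - 1 = 127
By day 7: 2^8 - 1 = 255
By day 8: 2^9 - 1 = 511
By day 9: 2^10 - 1 = 1023
By day 9: 1023 surreal numbers.

1023


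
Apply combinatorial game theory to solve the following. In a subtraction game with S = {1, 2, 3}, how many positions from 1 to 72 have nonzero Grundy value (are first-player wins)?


Subtraction set S = {1, 2, 3}, so G(n) = n mod 4.
G(n) = 0 when n is a multiple of 4.
Multiples of 4 in [1, 72]: 18
N-positions (nonzero Grundy) = 72 - 18 = 54

54


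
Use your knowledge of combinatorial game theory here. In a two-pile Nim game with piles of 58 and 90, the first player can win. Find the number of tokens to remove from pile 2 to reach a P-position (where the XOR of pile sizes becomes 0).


Piles: 58 and 90
Current XOR: 58 XOR 90 = 96 (non-zero, so this is an N-position).
To make the XOR zero, we need to find a move that balances the piles.
For pile 2 (size 90): target = 90 XOR 96 = 58
We reduce pile 2 from 90 to 58.
Tokens removed: 90 - 58 = 32
Verification: 58 XOR 58 = 0

32


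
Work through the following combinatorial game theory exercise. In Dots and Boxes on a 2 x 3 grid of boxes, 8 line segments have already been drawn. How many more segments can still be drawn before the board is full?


Grid: 2 x 3 boxes, i.e. 3 rows and 4 columns of dots.
Horizontal edges: (rows + 1) * cols = 3 * 3 = 9
Vertical edges: rows * (cols + 1) = 2 * 4 = 8
Total edges: 9 + 8 = 17
Edges drawn: 8
Remaining: 17 - 8 = 9

9


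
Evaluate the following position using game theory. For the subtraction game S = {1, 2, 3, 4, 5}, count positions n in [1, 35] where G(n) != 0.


Subtraction set S = {1, 2, 3, 4, 5}, so G(n) = n mod 6.
G(n) = 0 when n is a multiple of 6.
Multiples of 6 in [1, 35]: 5
N-positions (nonzero Grundy) = 35 - 5 = 30

30


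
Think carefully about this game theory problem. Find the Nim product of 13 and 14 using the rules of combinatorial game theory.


Nim multiplication is bilinear over XOR: (u XOR v) * w = (u*w) XOR (v*w).
So we split each operand into its bit components and XOR the pairwise Nim products.
13 = 1 + 4 + 8 (as XOR of powers of 2).
14 = 2 + 4 + 8 (as XOR of powers of 2).
Using the standard Nim-product table on single bits:
  2*2 = 3,   2*4 = 8,   2*8 = 12,
  4*4 = 6,   4*8 = 11,  8*8 = 13,
and  1*x = x (identity), k*l = l*k (commutative).
Pairwise Nim products:
  1 * 2 = 2
  1 * 4 = 4
  1 * 8 = 8
  4 * 2 = 8
  4 * 4 = 6
  4 * 8 = 11
  8 * 2 = 12
  8 * 4 = 11
  8 * 8 = 13
XOR them: 2 XOR 4 XOR 8 XOR 8 XOR 6 XOR 11 XOR 12 XOR 11 XOR 13 = 1.
Result: 13 * 14 = 1 (in Nim).

1


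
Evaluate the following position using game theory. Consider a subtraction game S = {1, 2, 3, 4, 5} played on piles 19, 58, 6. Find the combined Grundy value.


Subtraction set: {1, 2, 3, 4, 5}
For this subtraction set, G(n) = n mod 6 (period = max + 1 = 6).
Pile 1 (size 19): G(19) = 19 mod 6 = 1
Pile 2 (size 58): G(58) = 58 mod 6 = 4
Pile 3 (size 6): G(6) = 6 mod 6 = 0
Total Grundy value = XOR of all: 1 XOR 4 XOR 0 = 5

5


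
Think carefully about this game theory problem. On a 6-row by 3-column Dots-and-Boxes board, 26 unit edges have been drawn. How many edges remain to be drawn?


Grid: 6 x 3 boxes, i.e. 7 rows and 4 columns of dots.
Horizontal edges: (rows + 1) * cols = 7 * 3 = 21
Vertical edges: rows * (cols + 1) = 6 * 4 = 24
Total edges: 21 + 24 = 45
Edges drawn: 26
Remaining: 45 - 26 = 19

19


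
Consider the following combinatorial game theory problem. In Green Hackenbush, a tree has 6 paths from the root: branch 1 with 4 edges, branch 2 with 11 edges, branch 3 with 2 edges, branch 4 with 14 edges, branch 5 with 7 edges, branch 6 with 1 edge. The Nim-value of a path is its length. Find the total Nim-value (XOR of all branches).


The tree has 6 branches from the ground vertex.
In Green Hackenbush, the Nim-value of a simple path of length k is k.
Branch 1: length 4, Nim-value = 4
Branch 2: length 11, Nim-value = 11
Branch 3: length 2, Nim-value = 2
Branch 4: length 14, Nim-value = 14
Branch 5: length 7, Nim-value = 7
Branch 6: length 1, Nim-value = 1
Total Nim-value = XOR of all branch values:
0 XOR 4 = 4
4 XOR 11 = 15
15 XOR 2 = 13
13 XOR 14 = 3
3 XOR 7 = 4
4 XOR 1 = 5
Nim-value of the tree = 5

5


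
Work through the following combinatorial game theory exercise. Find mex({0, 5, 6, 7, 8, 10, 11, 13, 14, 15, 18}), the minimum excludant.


Set = {0, 5, 6, 7, 8, 10, 11, 13, 14, 15, 18}
0 is in the set.
1 is NOT in the set. This is the mex.
mex = 1

1


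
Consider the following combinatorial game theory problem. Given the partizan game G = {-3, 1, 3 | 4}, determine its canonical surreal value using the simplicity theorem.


Left options: {-3, 1, 3}, max = 3
Right options: {4}, min = 4
All options are numbers and max(Left) < min(Right), so by the simplicity theorem the value is the simplest (earliest-born) number strictly between 3 and 4.
No integer lies strictly between 3 and 4, so the value is the dyadic rational m/2^k in the interval with the smallest k (then m odd); search k = 1, 2, ...:
Denominator 2: 7/2 lies strictly between 3 and 4 -- found.
The simplest number in the interval is 7/2.
Game value = 7/2

7/2


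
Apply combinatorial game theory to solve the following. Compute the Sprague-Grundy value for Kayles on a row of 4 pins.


Kayles: a move removes 1 or 2 adjacent pins from a contiguous row.
Removing pins from a row of k leaves two independent rows (a, b) with a + b = k - 1 (one pin) or a + b = k - 2 (two pins); an end removal gives a = 0.
By Sprague-Grundy, G(k) = mex{ G(a) XOR G(b) } over all these splits. G(0) = 0.
G(1): splits (0,0):0^0=0 -> mex({0}) = 1
G(2): splits (0,1):0^1=1 (0,0):0^0=0 -> mex({0, 1}) = 2
G(3): splits (0,2):0^2=2 (1,1):1^1=0 (0,1):0^1=1 -> mex({0, 1, 2}) = 3
G(4): splits (0,3):0^3=3 (1,2):1^2=3 (0,2):0^2=2 (1,1):1^1=0 -> mex({0, 2, 3}) = 1
Therefore G(4) = 1.

1
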